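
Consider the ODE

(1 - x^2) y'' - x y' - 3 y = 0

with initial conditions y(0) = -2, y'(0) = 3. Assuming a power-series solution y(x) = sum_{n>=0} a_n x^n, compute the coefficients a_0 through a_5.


Ansatz: y(x) = sum_{n>=0} a_n x^n, so y'(x) = sum_{n>=1} n a_n x^(n-1) and y''(x) = sum_{n>=2} n(n-1) a_n x^(n-2).
Substitute into P(x) y'' + Q(x) y' + R(x) y = 0 with P(x) = 1 - x^2, Q(x) = -x, R(x) = -3, and match powers of x.
Initial conditions: a_0 = -2, a_1 = 3.
Setting the coefficient of each power of x to zero and solving order by order (substituting the coefficients already found):
  x^0: 2 a_2 - 3 a_0 = 0  ->  2 a_2 = 3 a_0 = -6  ->  a_2 = -3
  x^1: 6 a_3 - 4 a_1 = 0  ->  6 a_3 = 4 a_1 = 12  ->  a_3 = 2
  x^2: 12 a_4 - 7 a_2 = 0  ->  12 a_4 = 7 a_2 = -21  ->  a_4 = -7/4
  x^3: 20 a_5 - 12 a_3 = 0  ->  20 a_5 = 12 a_3 = 24  ->  a_5 = 6/5
Truncated series: y(x) = -2 + 3 x - 3 x^2 + 2 x^3 - (7/4) x^4 + (6/5) x^5 + O(x^6).

a_0 = -2; a_1 = 3; a_2 = -3; a_3 = 2; a_4 = -7/4; a_5 = 6/5


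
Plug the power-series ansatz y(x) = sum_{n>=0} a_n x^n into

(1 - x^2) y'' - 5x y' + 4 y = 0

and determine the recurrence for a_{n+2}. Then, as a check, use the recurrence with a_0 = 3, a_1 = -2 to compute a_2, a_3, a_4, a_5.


Substitute y = sum_n a_n x^n.
(1 - 1 x^2) y'' contributes (n+2)(n+1) a_{n+2} - n(n-1) a_n at x^n.
-5 x y'(x) contributes -5 n a_n at x^n.
4 y(x) contributes 4 a_n at x^n.
Matching x^n: (n+2)(n+1) a_{n+2} + (-n(n-1) - 5 n + 4) a_n = 0.
Thus a_{n+2} = (n(n-1) + 5 n - 4) / ((n+1)(n+2)) * a_n.

Check with a_0 = 3, a_1 = -2 (apply the recurrence for n = 0, 1, 2, 3): a_0 = 3, a_1 = -2, a_2 = -6, a_3 = -1/3, a_4 = -4, a_5 = -17/60.

a_(n+2) = (n(n-1) + 5 n - 4) / ((n+1)(n+2)) * a_n; check: a_0 = 3, a_1 = -2, a_2 = -6, a_3 = -1/3, a_4 = -4, a_5 = -17/60


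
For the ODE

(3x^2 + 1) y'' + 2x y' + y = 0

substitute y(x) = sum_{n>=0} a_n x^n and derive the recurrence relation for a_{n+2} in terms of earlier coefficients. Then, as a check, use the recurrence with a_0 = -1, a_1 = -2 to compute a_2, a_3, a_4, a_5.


Substitute y = sum_n a_n x^n.
(1 + 3 x^2) y'' contributes (n+2)(n+1) a_{n+2} + 3 n(n-1) a_n at x^n.
2 x y'(x) contributes 2 n a_n at x^n.
y(x) contributes 1 a_n at x^n.
Matching x^n: (n+2)(n+1) a_{n+2} + (3 n(n-1) + 2 n + 1) a_n = 0.
Thus a_{n+2} = (-3 n(n-1) - 2 n - 1) / ((n+1)(n+2)) * a_n.

Check with a_0 = -1, a_1 = -2 (apply the recurrence for n = 0, 1, 2, 3): a_0 = -1, a_1 = -2, a_2 = 1/2, a_3 = 1, a_4 = -11/24, a_5 = -5/4.

a_(n+2) = (-3 n(n-1) - 2 n - 1) / ((n+1)(n+2)) * a_n; check: a_0 = -1, a_1 = -2, a_2 = 1/2, a_3 = 1, a_4 = -11/24, a_5 = -5/4


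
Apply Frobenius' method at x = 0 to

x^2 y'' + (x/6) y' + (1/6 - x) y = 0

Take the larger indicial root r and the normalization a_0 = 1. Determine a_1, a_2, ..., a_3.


Write in Frobenius form y'' + (p(x)/x) y' + (q(x)/x^2) y = 0:
  p(x) = 1/6,  q(x) = 1/6 - x.
Indicial equation: r(r-1) + (1/6) r + (1/6) = 0 -> roots r_1 = 1/2, r_2 = 1/3.
Take r = r_1 = 1/2. Let y(x) = x^r sum_{n>=0} a_n x^n with a_0 = 1.
Substitute y = x^r sum a_n x^n and match x^{r+n}. The recurrence is
  D(n) a_n - 1 a_{n-1} = 0,  where D(n) = (r+n)(r+n-1) + (1/6)(r+n) + (1/6).
  a_n = 1 / D(n) * a_{n-1}.
Since the indicial polynomial factors as (r - r_1)(r - r_2), D(n) = (r_1 + n - r_1)(r_1 + n - r_2) = n(n + 1/6).
Evaluating step by step (a_0 = 1):
  n = 1: D(1) = 1(1 + 1/6) = 7/6; numerator = 1(1) = 1; a_1 = (1)/(7/6) = 6/7
  n = 2: D(2) = 2(2 + 1/6) = 13/3; numerator = 1(6/7) = 6/7; a_2 = (6/7)/(13/3) = 18/91
  n = 3: D(3) = 3(3 + 1/6) = 19/2; numerator = 1(18/91) = 18/91; a_3 = (18/91)/(19/2) = 36/1729

r = 1/2; a_0 = 1; a_1 = 6/7; a_2 = 18/91; a_3 = 36/1729


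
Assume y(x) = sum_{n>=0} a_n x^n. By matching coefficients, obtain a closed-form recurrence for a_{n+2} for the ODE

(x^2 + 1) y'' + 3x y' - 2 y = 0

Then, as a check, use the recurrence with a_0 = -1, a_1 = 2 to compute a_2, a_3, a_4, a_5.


Substitute y = sum_n a_n x^n.
(1 + 1 x^2) y'' contributes (n+2)(n+1) a_{n+2} + n(n-1) a_n at x^n.
3 x y'(x) contributes 3 n a_n at x^n.
-2 y(x) contributes -2 a_n at x^n.
Matching x^n: (n+2)(n+1) a_{n+2} + (n(n-1) + 3 n - 2) a_n = 0.
Thus a_{n+2} = (-n(n-1) - 3 n + 2) / ((n+1)(n+2)) * a_n.

Check with a_0 = -1, a_1 = 2 (apply the recurrence for n = 0, 1, 2, 3): a_0 = -1, a_1 = 2, a_2 = -1, a_3 = -1/3, a_4 = 1/2, a_5 = 13/60.

a_(n+2) = (-n(n-1) - 3 n + 2) / ((n+1)(n+2)) * a_n; check: a_0 = -1, a_1 = 2, a_2 = -1, a_3 = -1/3, a_4 = 1/2, a_5 = 13/60


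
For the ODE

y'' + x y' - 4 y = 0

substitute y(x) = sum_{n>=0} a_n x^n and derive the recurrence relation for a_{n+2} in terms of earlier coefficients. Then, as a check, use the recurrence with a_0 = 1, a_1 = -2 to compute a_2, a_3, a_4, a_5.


Substitute y = sum_n a_n x^n.
y''(x) has coefficient (n+2)(n+1) a_{n+2} at x^n;
x y'(x) has coefficient n a_n at x^n (shift);
-4 y(x) has coefficient -4 a_n at x^n.
Matching x^n: (n+2)(n+1) a_{n+2} + (n - 4) a_n = 0.
Thus a_{n+2} = (-n + 4) / ((n+1)(n+2)) * a_n.

Check with a_0 = 1, a_1 = -2 (apply the recurrence for n = 0, 1, 2, 3): a_0 = 1, a_1 = -2, a_2 = 2, a_3 = -1, a_4 = 1/3, a_5 = -1/20.

a_(n+2) = (-n + 4) / ((n+1)(n+2)) * a_n; check: a_0 = 1, a_1 = -2, a_2 = 2, a_3 = -1, a_4 = 1/3, a_5 = -1/20


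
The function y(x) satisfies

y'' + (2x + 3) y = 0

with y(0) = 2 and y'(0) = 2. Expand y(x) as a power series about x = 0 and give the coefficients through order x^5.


Ansatz: y(x) = sum_{n>=0} a_n x^n, so y'(x) = sum_{n>=1} n a_n x^(n-1) and y''(x) = sum_{n>=2} n(n-1) a_n x^(n-2).
Substitute into P(x) y'' + Q(x) y' + R(x) y = 0 with P(x) = 1, Q(x) = 0, R(x) = 2x + 3, and match powers of x.
Initial conditions: a_0 = 2, a_1 = 2.
Setting the coefficient of each power of x to zero and solving order by order (substituting the coefficients already found):
  x^0: 2 a_2 + 3 a_0 = 0  ->  2 a_2 = -3 a_0 = -6  ->  a_2 = -3
  x^1: 6 a_3 + 3 a_1 + 2 a_0 = 0  ->  6 a_3 = -3 a_1 - 2 a_0 = -10  ->  a_3 = -5/3
  x^2: 12 a_4 + 3 a_2 + 2 a_1 = 0  ->  12 a_4 = -3 a_2 - 2 a_1 = 5  ->  a_4 = 5/12
  x^3: 20 a_5 + 3 a_3 + 2 a_2 = 0  ->  20 a_5 = -3 a_3 - 2 a_2 = 11  ->  a_5 = 11/20
Truncated series: y(x) = 2 + 2 x - 3 x^2 - (5/3) x^3 + (5/12) x^4 + (11/20) x^5 + O(x^6).

a_0 = 2; a_1 = 2; a_2 = -3; a_3 = -5/3; a_4 = 5/12; a_5 = 11/20


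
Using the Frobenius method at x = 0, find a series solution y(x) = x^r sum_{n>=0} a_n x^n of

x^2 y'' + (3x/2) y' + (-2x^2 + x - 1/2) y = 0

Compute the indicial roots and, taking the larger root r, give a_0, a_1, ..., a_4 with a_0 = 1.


Write in Frobenius form y'' + (p(x)/x) y' + (q(x)/x^2) y = 0:
  p(x) = 3/2,  q(x) = -2x^2 + x - 1/2.
Indicial equation: r(r-1) + (3/2) r + (-1/2) = 0 -> roots r_1 = 1/2, r_2 = -1.
Take r = r_1 = 1/2. Let y(x) = x^r sum_{n>=0} a_n x^n with a_0 = 1.
Substitute y = x^r sum a_n x^n and match x^{r+n}. The recurrence is
  D(n) a_n + 1 a_{n-1} - 2 a_{n-2} = 0,  where D(n) = (r+n)(r+n-1) + (3/2)(r+n) + (-1/2).
  a_n = [-1 a_{n-1} + 2 a_{n-2}] / D(n).
Since the indicial polynomial factors as (r - r_1)(r - r_2), D(n) = (r_1 + n - r_1)(r_1 + n - r_2) = n(n + 3/2).
Evaluating step by step (a_0 = 1):
  n = 1: D(1) = 1(1 + 3/2) = 5/2; numerator = -1(1) = -1; a_1 = (-1)/(5/2) = -2/5
  n = 2: D(2) = 2(2 + 3/2) = 7; numerator = -1(-2/5) + 2(1) = 12/5; a_2 = (12/5)/(7) = 12/35
  n = 3: D(3) = 3(3 + 3/2) = 27/2; numerator = -1(12/35) + 2(-2/5) = -8/7; a_3 = (-8/7)/(27/2) = -16/189
  n = 4: D(4) = 4(4 + 3/2) = 22; numerator = -1(-16/189) + 2(12/35) = 104/135; a_4 = (104/135)/(22) = 52/1485

r = 1/2; a_0 = 1; a_1 = -2/5; a_2 = 12/35; a_3 = -16/189; a_4 = 52/1485


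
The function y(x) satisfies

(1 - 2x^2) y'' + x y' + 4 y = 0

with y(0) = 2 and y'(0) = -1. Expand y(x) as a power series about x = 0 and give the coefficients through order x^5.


Ansatz: y(x) = sum_{n>=0} a_n x^n, so y'(x) = sum_{n>=1} n a_n x^(n-1) and y''(x) = sum_{n>=2} n(n-1) a_n x^(n-2).
Substitute into P(x) y'' + Q(x) y' + R(x) y = 0 with P(x) = 1 - 2x^2, Q(x) = x, R(x) = 4, and match powers of x.
Initial conditions: a_0 = 2, a_1 = -1.
Setting the coefficient of each power of x to zero and solving order by order (substituting the coefficients already found):
  x^0: 2 a_2 + 4 a_0 = 0  ->  2 a_2 = -4 a_0 = -8  ->  a_2 = -4
  x^1: 6 a_3 + 5 a_1 = 0  ->  6 a_3 = -5 a_1 = 5  ->  a_3 = 5/6
  x^2: 12 a_4 + 2 a_2 = 0  ->  12 a_4 = -2 a_2 = 8  ->  a_4 = 2/3
  x^3: 20 a_5 - 5 a_3 = 0  ->  20 a_5 = 5 a_3 = 25/6  ->  a_5 = 5/24
Truncated series: y(x) = 2 - x - 4 x^2 + (5/6) x^3 + (2/3) x^4 + (5/24) x^5 + O(x^6).

a_0 = 2; a_1 = -1; a_2 = -4; a_3 = 5/6; a_4 = 2/3; a_5 = 5/24


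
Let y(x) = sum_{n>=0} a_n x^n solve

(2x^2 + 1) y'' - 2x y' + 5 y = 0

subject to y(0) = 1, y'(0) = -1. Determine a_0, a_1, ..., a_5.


Ansatz: y(x) = sum_{n>=0} a_n x^n, so y'(x) = sum_{n>=1} n a_n x^(n-1) and y''(x) = sum_{n>=2} n(n-1) a_n x^(n-2).
Substitute into P(x) y'' + Q(x) y' + R(x) y = 0 with P(x) = 2x^2 + 1, Q(x) = -2x, R(x) = 5, and match powers of x.
Initial conditions: a_0 = 1, a_1 = -1.
Setting the coefficient of each power of x to zero and solving order by order (substituting the coefficients already found):
  x^0: 2 a_2 + 5 a_0 = 0  ->  2 a_2 = -5 a_0 = -5  ->  a_2 = -5/2
  x^1: 6 a_3 + 3 a_1 = 0  ->  6 a_3 = -3 a_1 = 3  ->  a_3 = 1/2
  x^2: 12 a_4 + 5 a_2 = 0  ->  12 a_4 = -5 a_2 = 25/2  ->  a_4 = 25/24
  x^3: 20 a_5 + 11 a_3 = 0  ->  20 a_5 = -11 a_3 = -11/2  ->  a_5 = -11/40
Truncated series: y(x) = 1 - x - (5/2) x^2 + (1/2) x^3 + (25/24) x^4 - (11/40) x^5 + O(x^6).

a_0 = 1; a_1 = -1; a_2 = -5/2; a_3 = 1/2; a_4 = 25/24; a_5 = -11/40


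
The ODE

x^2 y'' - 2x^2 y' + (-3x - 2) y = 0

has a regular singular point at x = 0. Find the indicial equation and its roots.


Divide by x^2 to reach normal form y'' + P_1(x) y' + P_2(x) y = 0 with P_1(x) = -2 and P_2(x) = -3/x - 2/x^2.
x = 0 is a singular point because the y-coefficient -3/x - 2/x^2 has a pole at x = 0.
It is a regular singular point because x P_1(x) = p(x) = -2x and x^2 P_2(x) = q(x) = -3x - 2 are polynomials, hence analytic at x = 0.
p(0) = 0,  q(0) = -2.
Indicial equation: r(r-1) + p(0) r + q(0) = 0, i.e. r^2 + (p(0) - 1) r + q(0) = 0, i.e. r^2 - 1 r - 2 = 0.
Discriminant: (-1)^2 - 4(-2) = 9, so r = (1 ± 3)/2.
Solving: r_1 = 2, r_2 = -1.

indicial: r^2 - 1 r - 2 = 0; roots r_1 = 2, r_2 = -1


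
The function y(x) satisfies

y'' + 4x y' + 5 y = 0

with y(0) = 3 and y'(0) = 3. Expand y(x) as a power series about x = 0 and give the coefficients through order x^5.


Ansatz: y(x) = sum_{n>=0} a_n x^n, so y'(x) = sum_{n>=1} n a_n x^(n-1) and y''(x) = sum_{n>=2} n(n-1) a_n x^(n-2).
Substitute into P(x) y'' + Q(x) y' + R(x) y = 0 with P(x) = 1, Q(x) = 4x, R(x) = 5, and match powers of x.
Initial conditions: a_0 = 3, a_1 = 3.
Setting the coefficient of each power of x to zero and solving order by order (substituting the coefficients already found):
  x^0: 2 a_2 + 5 a_0 = 0  ->  2 a_2 = -5 a_0 = -15  ->  a_2 = -15/2
  x^1: 6 a_3 + 9 a_1 = 0  ->  6 a_3 = -9 a_1 = -27  ->  a_3 = -9/2
  x^2: 12 a_4 + 13 a_2 = 0  ->  12 a_4 = -13 a_2 = 195/2  ->  a_4 = 65/8
  x^3: 20 a_5 + 17 a_3 = 0  ->  20 a_5 = -17 a_3 = 153/2  ->  a_5 = 153/40
Truncated series: y(x) = 3 + 3 x - (15/2) x^2 - (9/2) x^3 + (65/8) x^4 + (153/40) x^5 + O(x^6).

a_0 = 3; a_1 = 3; a_2 = -15/2; a_3 = -9/2; a_4 = 65/8; a_5 = 153/40


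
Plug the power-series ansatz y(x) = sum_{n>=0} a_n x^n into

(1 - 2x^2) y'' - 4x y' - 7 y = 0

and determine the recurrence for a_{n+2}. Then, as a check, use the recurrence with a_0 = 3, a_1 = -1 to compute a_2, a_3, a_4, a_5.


Substitute y = sum_n a_n x^n.
(1 - 2 x^2) y'' contributes (n+2)(n+1) a_{n+2} - 2 n(n-1) a_n at x^n.
-4 x y'(x) contributes -4 n a_n at x^n.
-7 y(x) contributes -7 a_n at x^n.
Matching x^n: (n+2)(n+1) a_{n+2} + (-2 n(n-1) - 4 n - 7) a_n = 0.
Thus a_{n+2} = (2 n(n-1) + 4 n + 7) / ((n+1)(n+2)) * a_n.

Check with a_0 = 3, a_1 = -1 (apply the recurrence for n = 0, 1, 2, 3): a_0 = 3, a_1 = -1, a_2 = 21/2, a_3 = -11/6, a_4 = 133/8, a_5 = -341/120.

a_(n+2) = (2 n(n-1) + 4 n + 7) / ((n+1)(n+2)) * a_n; check: a_0 = 3, a_1 = -1, a_2 = 21/2, a_3 = -11/6, a_4 = 133/8, a_5 = -341/120


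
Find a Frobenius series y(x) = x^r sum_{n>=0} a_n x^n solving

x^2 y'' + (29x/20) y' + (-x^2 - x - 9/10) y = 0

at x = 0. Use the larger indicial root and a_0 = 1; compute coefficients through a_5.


Write in Frobenius form y'' + (p(x)/x) y' + (q(x)/x^2) y = 0:
  p(x) = 29/20,  q(x) = -x^2 - x - 9/10.
Indicial equation: r(r-1) + (29/20) r + (-9/10) = 0 -> roots r_1 = 3/4, r_2 = -6/5.
Take r = r_1 = 3/4. Let y(x) = x^r sum_{n>=0} a_n x^n with a_0 = 1.
Substitute y = x^r sum a_n x^n and match x^{r+n}. The recurrence is
  D(n) a_n - 1 a_{n-1} - 1 a_{n-2} = 0,  where D(n) = (r+n)(r+n-1) + (29/20)(r+n) + (-9/10).
  a_n = [1 a_{n-1} + 1 a_{n-2}] / D(n).
Since the indicial polynomial factors as (r - r_1)(r - r_2), D(n) = (r_1 + n - r_1)(r_1 + n - r_2) = n(n + 39/20).
Evaluating step by step (a_0 = 1):
  n = 1: D(1) = 1(1 + 39/20) = 59/20; numerator = 1(1) = 1; a_1 = (1)/(59/20) = 20/59
  n = 2: D(2) = 2(2 + 39/20) = 79/10; numerator = 1(20/59) + 1(1) = 79/59; a_2 = (79/59)/(79/10) = 10/59
  n = 3: D(3) = 3(3 + 39/20) = 297/20; numerator = 1(10/59) + 1(20/59) = 30/59; a_3 = (30/59)/(297/20) = 200/5841
  n = 4: D(4) = 4(4 + 39/20) = 119/5; numerator = 1(200/5841) + 1(10/59) = 1190/5841; a_4 = (1190/5841)/(119/5) = 50/5841
  n = 5: D(5) = 5(5 + 39/20) = 139/4; numerator = 1(50/5841) + 1(200/5841) = 250/5841; a_5 = (250/5841)/(139/4) = 1000/811899

r = 3/4; a_0 = 1; a_1 = 20/59; a_2 = 10/59; a_3 = 200/5841; a_4 = 50/5841; a_5 = 1000/811899


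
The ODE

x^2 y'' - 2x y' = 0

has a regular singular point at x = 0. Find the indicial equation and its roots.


Divide by x^2 to reach normal form y'' + P_1(x) y' + P_2(x) y = 0 with P_1(x) = -2/x and P_2(x) = 0.
x = 0 is a singular point because the y'-coefficient -2/x has a pole at x = 0.
It is a regular singular point because x P_1(x) = p(x) = -2 and x^2 P_2(x) = q(x) = 0 are polynomials, hence analytic at x = 0.
p(0) = -2,  q(0) = 0.
Indicial equation: r(r-1) + p(0) r + q(0) = 0, i.e. r^2 + (p(0) - 1) r + q(0) = 0, i.e. r^2 - 3 r = 0.
Discriminant: (-3)^2 - 4(0) = 9, so r = (3 ± 3)/2.
Solving: r_1 = 3, r_2 = 0.

indicial: r^2 - 3 r = 0; roots r_1 = 3, r_2 = 0


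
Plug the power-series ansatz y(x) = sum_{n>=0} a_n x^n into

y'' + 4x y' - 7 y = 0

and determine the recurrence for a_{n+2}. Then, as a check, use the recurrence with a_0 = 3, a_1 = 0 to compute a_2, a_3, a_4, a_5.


Substitute y = sum_n a_n x^n.
y''(x) has coefficient (n+2)(n+1) a_{n+2} at x^n;
4 x y'(x) has coefficient 4 n a_n at x^n (shift);
-7 y(x) has coefficient -7 a_n at x^n.
Matching x^n: (n+2)(n+1) a_{n+2} + (4n - 7) a_n = 0.
Thus a_{n+2} = (-4n + 7) / ((n+1)(n+2)) * a_n.

Check with a_0 = 3, a_1 = 0 (apply the recurrence for n = 0, 1, 2, 3): a_0 = 3, a_1 = 0, a_2 = 21/2, a_3 = 0, a_4 = -7/8, a_5 = 0.

a_(n+2) = (-4n + 7) / ((n+1)(n+2)) * a_n; check: a_0 = 3, a_1 = 0, a_2 = 21/2, a_3 = 0, a_4 = -7/8, a_5 = 0


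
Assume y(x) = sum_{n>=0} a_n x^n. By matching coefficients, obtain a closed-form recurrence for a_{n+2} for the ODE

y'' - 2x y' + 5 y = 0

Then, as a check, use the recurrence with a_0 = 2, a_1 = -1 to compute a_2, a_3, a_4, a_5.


Substitute y = sum_n a_n x^n.
y''(x) has coefficient (n+2)(n+1) a_{n+2} at x^n;
-2 x y'(x) has coefficient -2 n a_n at x^n (shift);
5 y(x) has coefficient 5 a_n at x^n.
Matching x^n: (n+2)(n+1) a_{n+2} + (-2n + 5) a_n = 0.
Thus a_{n+2} = (2n - 5) / ((n+1)(n+2)) * a_n.

Check with a_0 = 2, a_1 = -1 (apply the recurrence for n = 0, 1, 2, 3): a_0 = 2, a_1 = -1, a_2 = -5, a_3 = 1/2, a_4 = 5/12, a_5 = 1/40.

a_(n+2) = (2n - 5) / ((n+1)(n+2)) * a_n; check: a_0 = 2, a_1 = -1, a_2 = -5, a_3 = 1/2, a_4 = 5/12, a_5 = 1/40


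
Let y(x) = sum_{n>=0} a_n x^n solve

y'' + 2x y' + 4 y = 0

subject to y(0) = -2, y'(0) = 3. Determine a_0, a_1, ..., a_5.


Ansatz: y(x) = sum_{n>=0} a_n x^n, so y'(x) = sum_{n>=1} n a_n x^(n-1) and y''(x) = sum_{n>=2} n(n-1) a_n x^(n-2).
Substitute into P(x) y'' + Q(x) y' + R(x) y = 0 with P(x) = 1, Q(x) = 2x, R(x) = 4, and match powers of x.
Initial conditions: a_0 = -2, a_1 = 3.
Setting the coefficient of each power of x to zero and solving order by order (substituting the coefficients already found):
  x^0: 2 a_2 + 4 a_0 = 0  ->  2 a_2 = -4 a_0 = 8  ->  a_2 = 4
  x^1: 6 a_3 + 6 a_1 = 0  ->  6 a_3 = -6 a_1 = -18  ->  a_3 = -3
  x^2: 12 a_4 + 8 a_2 = 0  ->  12 a_4 = -8 a_2 = -32  ->  a_4 = -8/3
  x^3: 20 a_5 + 10 a_3 = 0  ->  20 a_5 = -10 a_3 = 30  ->  a_5 = 3/2
Truncated series: y(x) = -2 + 3 x + 4 x^2 - 3 x^3 - (8/3) x^4 + (3/2) x^5 + O(x^6).

a_0 = -2; a_1 = 3; a_2 = 4; a_3 = -3; a_4 = -8/3; a_5 = 3/2


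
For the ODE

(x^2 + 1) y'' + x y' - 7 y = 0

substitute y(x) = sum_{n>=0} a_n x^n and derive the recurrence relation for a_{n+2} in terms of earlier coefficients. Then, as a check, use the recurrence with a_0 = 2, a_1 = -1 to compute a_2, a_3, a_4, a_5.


Substitute y = sum_n a_n x^n.
(1 + 1 x^2) y'' contributes (n+2)(n+1) a_{n+2} + n(n-1) a_n at x^n.
x y'(x) contributes n a_n at x^n.
-7 y(x) contributes -7 a_n at x^n.
Matching x^n: (n+2)(n+1) a_{n+2} + (n(n-1) + n - 7) a_n = 0.
Thus a_{n+2} = (-n(n-1) - n + 7) / ((n+1)(n+2)) * a_n.

Check with a_0 = 2, a_1 = -1 (apply the recurrence for n = 0, 1, 2, 3): a_0 = 2, a_1 = -1, a_2 = 7, a_3 = -1, a_4 = 7/4, a_5 = 1/10.

a_(n+2) = (-n(n-1) - n + 7) / ((n+1)(n+2)) * a_n; check: a_0 = 2, a_1 = -1, a_2 = 7, a_3 = -1, a_4 = 7/4, a_5 = 1/10


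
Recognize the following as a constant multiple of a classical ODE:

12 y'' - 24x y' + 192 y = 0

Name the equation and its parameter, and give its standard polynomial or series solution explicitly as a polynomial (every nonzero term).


All three coefficients share the factor 12; dividing through by 12 gives  y'' - 2x y' + 16 y = 0.
This matches the Hermite equation y'' - 2x y' + 2n y = 0 with 2n = 16, so n = 8; the polynomial solution is H_8(x).
With y = sum_k a_k x^k, matching x^k gives (k+2)(k+1) a_{k+2} = 2(k - n) a_k = 2(k - 8) a_k. The right side vanishes at k = 8, so the series with the parity of 8 terminates at degree 8.
Standard normalization: leading coefficient of H_n is 2^n, so a_8 = 2^8 = 256. Work downward with a_k = (k+1)(k+2) a_{k+2} / (2(k - n)):
  a_6 = (7)(8)(256) / (2(6 - 8)) = 14336/(-4) = -3584
  a_4 = (5)(6)(-3584) / (2(4 - 8)) = -107520/(-8) = 13440
  a_2 = (3)(4)(13440) / (2(2 - 8)) = 161280/(-12) = -13440
  a_0 = (1)(2)(-13440) / (2(0 - 8)) = -26880/(-16) = 1680
Hence H_8(x) = 256 x^8 - 3584 x^6 + 13440 x^4 - 13440 x^2 + 1680.

H_8(x); series = 256 x^8 - 3584 x^6 + 13440 x^4 - 13440 x^2 + 1680


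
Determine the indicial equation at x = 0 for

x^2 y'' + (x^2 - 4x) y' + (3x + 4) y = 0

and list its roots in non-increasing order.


Divide by x^2 to reach normal form y'' + P_1(x) y' + P_2(x) y = 0 with P_1(x) = 1 - 4/x and P_2(x) = 3/x + 4/x^2.
x = 0 is a singular point because the y'-coefficient 1 - 4/x has a pole at x = 0 and the y-coefficient 3/x + 4/x^2 has a pole at x = 0.
It is a regular singular point because x P_1(x) = p(x) = x - 4 and x^2 P_2(x) = q(x) = 3x + 4 are polynomials, hence analytic at x = 0.
p(0) = -4,  q(0) = 4.
Indicial equation: r(r-1) + p(0) r + q(0) = 0, i.e. r^2 + (p(0) - 1) r + q(0) = 0, i.e. r^2 - 5 r + 4 = 0.
Discriminant: (-5)^2 - 4(4) = 9, so r = (5 ± 3)/2.
Solving: r_1 = 4, r_2 = 1.

indicial: r^2 - 5 r + 4 = 0; roots r_1 = 4, r_2 = 1


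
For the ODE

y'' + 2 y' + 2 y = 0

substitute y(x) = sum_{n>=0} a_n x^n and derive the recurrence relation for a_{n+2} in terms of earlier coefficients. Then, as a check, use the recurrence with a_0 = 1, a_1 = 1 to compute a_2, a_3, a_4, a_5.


Substitute y = sum_n a_n x^n.
y''(x) has coefficient (n+2)(n+1) a_{n+2} at x^n;
2 y'(x) has coefficient 2 (n+1) a_{n+1} at x^n;
2 y(x) has coefficient 2 a_n at x^n.
Matching x^n: (n+2)(n+1) a_{n+2} + 2 (n+1) a_{n+1} + 2 a_n = 0.
Thus a_{n+2} = [-2 (n+1) a_{n+1} - 2 a_n] / ((n+1)(n+2)).

Check with a_0 = 1, a_1 = 1 (apply the recurrence for n = 0, 1, 2, 3): a_0 = 1, a_1 = 1, a_2 = -2, a_3 = 1, a_4 = -1/6, a_5 = -1/30.

a_(n+2) = [-2 (n+1) a_(n+1) - 2 a_n] / ((n+1)(n+2)); check: a_0 = 1, a_1 = 1, a_2 = -2, a_3 = 1, a_4 = -1/6, a_5 = -1/30


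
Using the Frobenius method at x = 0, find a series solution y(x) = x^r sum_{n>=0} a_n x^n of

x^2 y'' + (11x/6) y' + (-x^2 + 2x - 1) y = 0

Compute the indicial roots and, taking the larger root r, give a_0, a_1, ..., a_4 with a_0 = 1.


Write in Frobenius form y'' + (p(x)/x) y' + (q(x)/x^2) y = 0:
  p(x) = 11/6,  q(x) = -x^2 + 2x - 1.
Indicial equation: r(r-1) + (11/6) r + (-1) = 0 -> roots r_1 = 2/3, r_2 = -3/2.
Take r = r_1 = 2/3. Let y(x) = x^r sum_{n>=0} a_n x^n with a_0 = 1.
Substitute y = x^r sum a_n x^n and match x^{r+n}. The recurrence is
  D(n) a_n + 2 a_{n-1} - 1 a_{n-2} = 0,  where D(n) = (r+n)(r+n-1) + (11/6)(r+n) + (-1).
  a_n = [-2 a_{n-1} + 1 a_{n-2}] / D(n).
Since the indicial polynomial factors as (r - r_1)(r - r_2), D(n) = (r_1 + n - r_1)(r_1 + n - r_2) = n(n + 13/6).
Evaluating step by step (a_0 = 1):
  n = 1: D(1) = 1(1 + 13/6) = 19/6; numerator = -2(1) = -2; a_1 = (-2)/(19/6) = -12/19
  n = 2: D(2) = 2(2 + 13/6) = 25/3; numerator = -2(-12/19) + 1(1) = 43/19; a_2 = (43/19)/(25/3) = 129/475
  n = 3: D(3) = 3(3 + 13/6) = 31/2; numerator = -2(129/475) + 1(-12/19) = -558/475; a_3 = (-558/475)/(31/2) = -36/475
  n = 4: D(4) = 4(4 + 13/6) = 74/3; numerator = -2(-36/475) + 1(129/475) = 201/475; a_4 = (201/475)/(74/3) = 603/35150

r = 2/3; a_0 = 1; a_1 = -12/19; a_2 = 129/475; a_3 = -36/475; a_4 = 603/35150


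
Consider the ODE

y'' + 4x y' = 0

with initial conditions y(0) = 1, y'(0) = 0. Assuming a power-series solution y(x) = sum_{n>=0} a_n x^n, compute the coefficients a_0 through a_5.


Ansatz: y(x) = sum_{n>=0} a_n x^n, so y'(x) = sum_{n>=1} n a_n x^(n-1) and y''(x) = sum_{n>=2} n(n-1) a_n x^(n-2).
Substitute into P(x) y'' + Q(x) y' + R(x) y = 0 with P(x) = 1, Q(x) = 4x, R(x) = 0, and match powers of x.
Initial conditions: a_0 = 1, a_1 = 0.
Setting the coefficient of each power of x to zero and solving order by order (substituting the coefficients already found):
  x^0: 2 a_2 = 0  ->  a_2 = 0
  x^1: 6 a_3 + 4 a_1 = 0  ->  6 a_3 = -4 a_1 = 0  ->  a_3 = 0
  x^2: 12 a_4 + 8 a_2 = 0  ->  12 a_4 = -8 a_2 = 0  ->  a_4 = 0
  x^3: 20 a_5 + 12 a_3 = 0  ->  20 a_5 = -12 a_3 = 0  ->  a_5 = 0
Truncated series: y(x) = 1 + O(x^6).

a_0 = 1; a_1 = 0; a_2 = 0; a_3 = 0; a_4 = 0; a_5 = 0


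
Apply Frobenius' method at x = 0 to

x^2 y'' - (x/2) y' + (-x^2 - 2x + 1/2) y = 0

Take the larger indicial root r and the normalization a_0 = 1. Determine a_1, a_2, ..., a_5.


Write in Frobenius form y'' + (p(x)/x) y' + (q(x)/x^2) y = 0:
  p(x) = -1/2,  q(x) = -x^2 - 2x + 1/2.
Indicial equation: r(r-1) + (-1/2) r + (1/2) = 0 -> roots r_1 = 1, r_2 = 1/2.
Take r = r_1 = 1. Let y(x) = x^r sum_{n>=0} a_n x^n with a_0 = 1.
Substitute y = x^r sum a_n x^n and match x^{r+n}. The recurrence is
  D(n) a_n - 2 a_{n-1} - 1 a_{n-2} = 0,  where D(n) = (r+n)(r+n-1) + (-1/2)(r+n) + (1/2).
  a_n = [2 a_{n-1} + 1 a_{n-2}] / D(n).
Since the indicial polynomial factors as (r - r_1)(r - r_2), D(n) = (r_1 + n - r_1)(r_1 + n - r_2) = n(n + 1/2).
Evaluating step by step (a_0 = 1):
  n = 1: D(1) = 1(1 + 1/2) = 3/2; numerator = 2(1) = 2; a_1 = (2)/(3/2) = 4/3
  n = 2: D(2) = 2(2 + 1/2) = 5; numerator = 2(4/3) + 1(1) = 11/3; a_2 = (11/3)/(5) = 11/15
  n = 3: D(3) = 3(3 + 1/2) = 21/2; numerator = 2(11/15) + 1(4/3) = 14/5; a_3 = (14/5)/(21/2) = 4/15
  n = 4: D(4) = 4(4 + 1/2) = 18; numerator = 2(4/15) + 1(11/15) = 19/15; a_4 = (19/15)/(18) = 19/270
  n = 5: D(5) = 5(5 + 1/2) = 55/2; numerator = 2(19/270) + 1(4/15) = 11/27; a_5 = (11/27)/(55/2) = 2/135

r = 1; a_0 = 1; a_1 = 4/3; a_2 = 11/15; a_3 = 4/15; a_4 = 19/270; a_5 = 2/135


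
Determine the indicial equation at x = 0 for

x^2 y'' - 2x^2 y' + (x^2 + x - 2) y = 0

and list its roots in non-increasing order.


Divide by x^2 to reach normal form y'' + P_1(x) y' + P_2(x) y = 0 with P_1(x) = -2 and P_2(x) = 1 + 1/x - 2/x^2.
x = 0 is a singular point because the y-coefficient 1 + 1/x - 2/x^2 has a pole at x = 0.
It is a regular singular point because x P_1(x) = p(x) = -2x and x^2 P_2(x) = q(x) = x^2 + x - 2 are polynomials, hence analytic at x = 0.
p(0) = 0,  q(0) = -2.
Indicial equation: r(r-1) + p(0) r + q(0) = 0, i.e. r^2 + (p(0) - 1) r + q(0) = 0, i.e. r^2 - 1 r - 2 = 0.
Discriminant: (-1)^2 - 4(-2) = 9, so r = (1 ± 3)/2.
Solving: r_1 = 2, r_2 = -1.

indicial: r^2 - 1 r - 2 = 0; roots r_1 = 2, r_2 = -1


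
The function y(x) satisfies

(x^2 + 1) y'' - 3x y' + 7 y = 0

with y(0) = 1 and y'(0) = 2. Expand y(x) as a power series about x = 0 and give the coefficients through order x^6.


Ansatz: y(x) = sum_{n>=0} a_n x^n, so y'(x) = sum_{n>=1} n a_n x^(n-1) and y''(x) = sum_{n>=2} n(n-1) a_n x^(n-2).
Substitute into P(x) y'' + Q(x) y' + R(x) y = 0 with P(x) = x^2 + 1, Q(x) = -3x, R(x) = 7, and match powers of x.
Initial conditions: a_0 = 1, a_1 = 2.
Setting the coefficient of each power of x to zero and solving order by order (substituting the coefficients already found):
  x^0: 2 a_2 + 7 a_0 = 0  ->  2 a_2 = -7 a_0 = -7  ->  a_2 = -7/2
  x^1: 6 a_3 + 4 a_1 = 0  ->  6 a_3 = -4 a_1 = -8  ->  a_3 = -4/3
  x^2: 12 a_4 + 3 a_2 = 0  ->  12 a_4 = -3 a_2 = 21/2  ->  a_4 = 7/8
  x^3: 20 a_5 + 4 a_3 = 0  ->  20 a_5 = -4 a_3 = 16/3  ->  a_5 = 4/15
  x^4: 30 a_6 + 7 a_4 = 0  ->  30 a_6 = -7 a_4 = -49/8  ->  a_6 = -49/240
Truncated series: y(x) = 1 + 2 x - (7/2) x^2 - (4/3) x^3 + (7/8) x^4 + (4/15) x^5 - (49/240) x^6 + O(x^7).

a_0 = 1; a_1 = 2; a_2 = -7/2; a_3 = -4/3; a_4 = 7/8; a_5 = 4/15; a_6 = -49/240


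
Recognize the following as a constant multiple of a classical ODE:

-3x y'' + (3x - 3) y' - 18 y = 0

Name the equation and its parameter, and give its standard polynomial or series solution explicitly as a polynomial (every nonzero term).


All three coefficients share the factor -3; dividing through by -3 gives  x y'' + (1 - x) y' + 6 y = 0.
This matches the Laguerre equation x y'' + (1 - x) y' + n y = 0 with n = 6; the polynomial solution is L_6(x).
With y = sum_k a_k x^k, matching x^k gives (k+1)k a_{k+1} + (k+1) a_{k+1} - k a_k + n a_k = 0, i.e. (k+1)^2 a_{k+1} = (k - n) a_k = (k - 6) a_k. The right side vanishes at k = 6, so the series terminates at degree 6.
Standard normalization L_n(0) = 1 gives a_0 = 1. Work upward with a_{k+1} = (k - 6) a_k / (k+1)^2:
  a_1 = (0 - 6)(1) / 1^2 = -6/1 = -6
  a_2 = (1 - 6)(-6) / 2^2 = 30/4 = 15/2
  a_3 = (2 - 6)(15/2) / 3^2 = -30/9 = -10/3
  a_4 = (3 - 6)(-10/3) / 4^2 = 10/16 = 5/8
  a_5 = (4 - 6)(5/8) / 5^2 = (-5/4)/25 = -1/20
  a_6 = (5 - 6)(-1/20) / 6^2 = (1/20)/36 = 1/720
Hence L_6(x) = x^6/720 - x^5/20 + 5 x^4/8 - 10 x^3/3 + 15 x^2/2 - 6 x + 1.

L_6(x); series = x^6/720 - x^5/20 + 5 x^4/8 - 10 x^3/3 + 15 x^2/2 - 6 x + 1


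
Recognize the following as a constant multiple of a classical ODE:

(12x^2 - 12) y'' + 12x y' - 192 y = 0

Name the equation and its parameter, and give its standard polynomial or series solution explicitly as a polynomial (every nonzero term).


All three coefficients share the factor -12; dividing through by -12 gives  (1 - x^2) y'' - x y' + 16 y = 0.
This matches the Chebyshev equation (1 - x^2) y'' - x y' + n^2 y = 0 (note the -x y' term, not -2x y') with n^2 = 16, so n = 4; the polynomial solution is T_4(x).
With y = sum_k a_k x^k, matching x^k gives (k+2)(k+1) a_{k+2} = (k^2 - n^2) a_k = (k - 4)(k + 4) a_k. The right side vanishes at k = 4, so the series with the parity of 4 terminates at degree 4.
Standard normalization: leading coefficient of T_n is 2^(n-1), so a_4 = 2^3 = 8. Work downward with a_k = (k+1)(k+2) a_{k+2} / ((k - 4)(k + 4)):
  a_2 = (3)(4)(8) / ((2 - 4)(2 + 4)) = 96/(-12) = -8
  a_0 = (1)(2)(-8) / ((0 - 4)(0 + 4)) = -16/(-16) = 1
Hence T_4(x) = 8 x^4 - 8 x^2 + 1.

T_4(x); series = 8 x^4 - 8 x^2 + 1


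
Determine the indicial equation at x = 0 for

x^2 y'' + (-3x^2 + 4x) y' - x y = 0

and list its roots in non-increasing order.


Divide by x^2 to reach normal form y'' + P_1(x) y' + P_2(x) y = 0 with P_1(x) = -3 + 4/x and P_2(x) = -1/x.
x = 0 is a singular point because the y'-coefficient -3 + 4/x has a pole at x = 0 and the y-coefficient -1/x has a pole at x = 0.
It is a regular singular point because x P_1(x) = p(x) = 4 - 3x and x^2 P_2(x) = q(x) = -x are polynomials, hence analytic at x = 0.
p(0) = 4,  q(0) = 0.
Indicial equation: r(r-1) + p(0) r + q(0) = 0, i.e. r^2 + (p(0) - 1) r + q(0) = 0, i.e. r^2 + 3 r = 0.
Discriminant: (3)^2 - 4(0) = 9, so r = (-3 ± 3)/2.
Solving: r_1 = 0, r_2 = -3.

indicial: r^2 + 3 r = 0; roots r_1 = 0, r_2 = -3


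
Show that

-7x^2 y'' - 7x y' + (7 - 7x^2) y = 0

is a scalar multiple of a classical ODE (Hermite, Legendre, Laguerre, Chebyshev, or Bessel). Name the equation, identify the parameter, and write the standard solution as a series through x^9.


All three coefficients share the factor -7; dividing through by -7 gives  x^2 y'' + x y' + (x^2 - 1) y = 0.
This matches the Bessel equation x^2 y'' + x y' + (x^2 - nu^2) y = 0 with nu^2 = 1, so nu = 1; the solution bounded at x = 0 is J_1(x).
Frobenius at x = 0: indicial roots ±nu; for r = nu the recurrence k(k + 2nu) c_k = -c_{k-2} gives the standard series J_nu(x) = sum_{k>=0} (-1)^k / (k! (k+nu)!) (x/2)^(2k+nu). Evaluate the first 5 terms:
  k = 0: (-1)^0 / (0! * 1! * 2^1) x^1 = 1/(1*1*2) x^1 = (1/2) x^1
  k = 1: (-1)^1 / (1! * 2! * 2^3) x^3 = -1/(1*2*8) x^3 = (-1/16) x^3
  k = 2: (-1)^2 / (2! * 3! * 2^5) x^5 = 1/(2*6*32) x^5 = (1/384) x^5
  k = 3: (-1)^3 / (3! * 4! * 2^7) x^7 = -1/(6*24*128) x^7 = (-1/18432) x^7
  k = 4: (-1)^4 / (4! * 5! * 2^9) x^9 = 1/(24*120*512) x^9 = (1/1474560) x^9
Hence J_1(x) = x^9/1474560 - x^7/18432 + x^5/384 - x^3/16 + x/2 + ....

J_1(x); series = x^9/1474560 - x^7/18432 + x^5/384 - x^3/16 + x/2


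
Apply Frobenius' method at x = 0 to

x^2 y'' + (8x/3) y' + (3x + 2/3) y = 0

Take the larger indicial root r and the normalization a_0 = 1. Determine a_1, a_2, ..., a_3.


Write in Frobenius form y'' + (p(x)/x) y' + (q(x)/x^2) y = 0:
  p(x) = 8/3,  q(x) = 3x + 2/3.
Indicial equation: r(r-1) + (8/3) r + (2/3) = 0 -> roots r_1 = -2/3, r_2 = -1.
Take r = r_1 = -2/3. Let y(x) = x^r sum_{n>=0} a_n x^n with a_0 = 1.
Substitute y = x^r sum a_n x^n and match x^{r+n}. The recurrence is
  D(n) a_n + 3 a_{n-1} = 0,  where D(n) = (r+n)(r+n-1) + (8/3)(r+n) + (2/3).
  a_n = -3 / D(n) * a_{n-1}.
Since the indicial polynomial factors as (r - r_1)(r - r_2), D(n) = (r_1 + n - r_1)(r_1 + n - r_2) = n(n + 1/3).
Evaluating step by step (a_0 = 1):
  n = 1: D(1) = 1(1 + 1/3) = 4/3; numerator = -3(1) = -3; a_1 = (-3)/(4/3) = -9/4
  n = 2: D(2) = 2(2 + 1/3) = 14/3; numerator = -3(-9/4) = 27/4; a_2 = (27/4)/(14/3) = 81/56
  n = 3: D(3) = 3(3 + 1/3) = 10; numerator = -3(81/56) = -243/56; a_3 = (-243/56)/(10) = -243/560

r = -2/3; a_0 = 1; a_1 = -9/4; a_2 = 81/56; a_3 = -243/560


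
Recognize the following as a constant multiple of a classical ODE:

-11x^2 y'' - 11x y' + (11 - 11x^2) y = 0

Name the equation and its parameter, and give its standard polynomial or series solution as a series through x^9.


All three coefficients share the factor -11; dividing through by -11 gives  x^2 y'' + x y' + (x^2 - 1) y = 0.
This matches the Bessel equation x^2 y'' + x y' + (x^2 - nu^2) y = 0 with nu^2 = 1, so nu = 1; the solution bounded at x = 0 is J_1(x).
Frobenius at x = 0: indicial roots ±nu; for r = nu the recurrence k(k + 2nu) c_k = -c_{k-2} gives the standard series J_nu(x) = sum_{k>=0} (-1)^k / (k! (k+nu)!) (x/2)^(2k+nu). Evaluate the first 5 terms:
  k = 0: (-1)^0 / (0! * 1! * 2^1) x^1 = 1/(1*1*2) x^1 = (1/2) x^1
  k = 1: (-1)^1 / (1! * 2! * 2^3) x^3 = -1/(1*2*8) x^3 = (-1/16) x^3
  k = 2: (-1)^2 / (2! * 3! * 2^5) x^5 = 1/(2*6*32) x^5 = (1/384) x^5
  k = 3: (-1)^3 / (3! * 4! * 2^7) x^7 = -1/(6*24*128) x^7 = (-1/18432) x^7
  k = 4: (-1)^4 / (4! * 5! * 2^9) x^9 = 1/(24*120*512) x^9 = (1/1474560) x^9
Hence J_1(x) = x^9/1474560 - x^7/18432 + x^5/384 - x^3/16 + x/2 + ....

J_1(x); series = x^9/1474560 - x^7/18432 + x^5/384 - x^3/16 + x/2


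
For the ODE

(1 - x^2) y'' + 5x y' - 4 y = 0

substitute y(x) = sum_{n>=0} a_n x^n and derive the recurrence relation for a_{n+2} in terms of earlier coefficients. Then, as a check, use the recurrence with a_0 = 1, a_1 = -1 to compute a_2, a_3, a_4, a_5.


Substitute y = sum_n a_n x^n.
(1 - 1 x^2) y'' contributes (n+2)(n+1) a_{n+2} - n(n-1) a_n at x^n.
5 x y'(x) contributes 5 n a_n at x^n.
-4 y(x) contributes -4 a_n at x^n.
Matching x^n: (n+2)(n+1) a_{n+2} + (-n(n-1) + 5 n - 4) a_n = 0.
Thus a_{n+2} = (n(n-1) - 5 n + 4) / ((n+1)(n+2)) * a_n.

Check with a_0 = 1, a_1 = -1 (apply the recurrence for n = 0, 1, 2, 3): a_0 = 1, a_1 = -1, a_2 = 2, a_3 = 1/6, a_4 = -2/3, a_5 = -1/24.

a_(n+2) = (n(n-1) - 5 n + 4) / ((n+1)(n+2)) * a_n; check: a_0 = 1, a_1 = -1, a_2 = 2, a_3 = 1/6, a_4 = -2/3, a_5 = -1/24


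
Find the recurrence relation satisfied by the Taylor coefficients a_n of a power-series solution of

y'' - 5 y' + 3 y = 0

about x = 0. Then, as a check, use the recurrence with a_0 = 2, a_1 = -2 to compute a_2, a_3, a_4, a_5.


Substitute y = sum_n a_n x^n.
y''(x) has coefficient (n+2)(n+1) a_{n+2} at x^n;
-5 y'(x) has coefficient -5 (n+1) a_{n+1} at x^n;
3 y(x) has coefficient 3 a_n at x^n.
Matching x^n: (n+2)(n+1) a_{n+2} - 5 (n+1) a_{n+1} + 3 a_n = 0.
Thus a_{n+2} = [5 (n+1) a_{n+1} - 3 a_n] / ((n+1)(n+2)).

Check with a_0 = 2, a_1 = -2 (apply the recurrence for n = 0, 1, 2, 3): a_0 = 2, a_1 = -2, a_2 = -8, a_3 = -37/3, a_4 = -161/12, a_5 = -347/30.

a_(n+2) = [5 (n+1) a_(n+1) - 3 a_n] / ((n+1)(n+2)); check: a_0 = 2, a_1 = -2, a_2 = -8, a_3 = -37/3, a_4 = -161/12, a_5 = -347/30


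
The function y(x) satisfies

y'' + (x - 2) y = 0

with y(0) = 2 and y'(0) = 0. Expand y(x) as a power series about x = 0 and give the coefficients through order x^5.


Ansatz: y(x) = sum_{n>=0} a_n x^n, so y'(x) = sum_{n>=1} n a_n x^(n-1) and y''(x) = sum_{n>=2} n(n-1) a_n x^(n-2).
Substitute into P(x) y'' + Q(x) y' + R(x) y = 0 with P(x) = 1, Q(x) = 0, R(x) = x - 2, and match powers of x.
Initial conditions: a_0 = 2, a_1 = 0.
Setting the coefficient of each power of x to zero and solving order by order (substituting the coefficients already found):
  x^0: 2 a_2 - 2 a_0 = 0  ->  2 a_2 = 2 a_0 = 4  ->  a_2 = 2
  x^1: 6 a_3 - 2 a_1 + a_0 = 0  ->  6 a_3 = 2 a_1 - a_0 = -2  ->  a_3 = -1/3
  x^2: 12 a_4 - 2 a_2 + a_1 = 0  ->  12 a_4 = 2 a_2 - a_1 = 4  ->  a_4 = 1/3
  x^3: 20 a_5 - 2 a_3 + a_2 = 0  ->  20 a_5 = 2 a_3 - a_2 = -8/3  ->  a_5 = -2/15
Truncated series: y(x) = 2 + 2 x^2 - (1/3) x^3 + (1/3) x^4 - (2/15) x^5 + O(x^6).

a_0 = 2; a_1 = 0; a_2 = 2; a_3 = -1/3; a_4 = 1/3; a_5 = -2/15


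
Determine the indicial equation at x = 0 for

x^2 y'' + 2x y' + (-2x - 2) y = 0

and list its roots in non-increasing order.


Divide by x^2 to reach normal form y'' + P_1(x) y' + P_2(x) y = 0 with P_1(x) = 2/x and P_2(x) = -2/x - 2/x^2.
x = 0 is a singular point because the y'-coefficient 2/x has a pole at x = 0 and the y-coefficient -2/x - 2/x^2 has a pole at x = 0.
It is a regular singular point because x P_1(x) = p(x) = 2 and x^2 P_2(x) = q(x) = -2x - 2 are polynomials, hence analytic at x = 0.
p(0) = 2,  q(0) = -2.
Indicial equation: r(r-1) + p(0) r + q(0) = 0, i.e. r^2 + (p(0) - 1) r + q(0) = 0, i.e. r^2 + 1 r - 2 = 0.
Discriminant: (1)^2 - 4(-2) = 9, so r = (-1 ± 3)/2.
Solving: r_1 = 1, r_2 = -2.

indicial: r^2 + 1 r - 2 = 0; roots r_1 = 1, r_2 = -2


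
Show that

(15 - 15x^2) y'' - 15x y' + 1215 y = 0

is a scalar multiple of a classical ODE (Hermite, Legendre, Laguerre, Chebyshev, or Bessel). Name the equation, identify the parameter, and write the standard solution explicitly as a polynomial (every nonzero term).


All three coefficients share the factor 15; dividing through by 15 gives  (1 - x^2) y'' - x y' + 81 y = 0.
This matches the Chebyshev equation (1 - x^2) y'' - x y' + n^2 y = 0 (note the -x y' term, not -2x y') with n^2 = 81, so n = 9; the polynomial solution is T_9(x).
With y = sum_k a_k x^k, matching x^k gives (k+2)(k+1) a_{k+2} = (k^2 - n^2) a_k = (k - 9)(k + 9) a_k. The right side vanishes at k = 9, so the series with the parity of 9 terminates at degree 9.
Standard normalization: leading coefficient of T_n is 2^(n-1), so a_9 = 2^8 = 256. Work downward with a_k = (k+1)(k+2) a_{k+2} / ((k - 9)(k + 9)):
  a_7 = (8)(9)(256) / ((7 - 9)(7 + 9)) = 18432/(-32) = -576
  a_5 = (6)(7)(-576) / ((5 - 9)(5 + 9)) = -24192/(-56) = 432
  a_3 = (4)(5)(432) / ((3 - 9)(3 + 9)) = 8640/(-72) = -120
  a_1 = (2)(3)(-120) / ((1 - 9)(1 + 9)) = -720/(-80) = 9
Hence T_9(x) = 256 x^9 - 576 x^7 + 432 x^5 - 120 x^3 + 9 x.

T_9(x); series = 256 x^9 - 576 x^7 + 432 x^5 - 120 x^3 + 9 x


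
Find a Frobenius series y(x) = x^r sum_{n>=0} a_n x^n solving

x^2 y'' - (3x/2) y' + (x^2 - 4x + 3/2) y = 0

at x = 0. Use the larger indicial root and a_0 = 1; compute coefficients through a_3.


Write in Frobenius form y'' + (p(x)/x) y' + (q(x)/x^2) y = 0:
  p(x) = -3/2,  q(x) = x^2 - 4x + 3/2.
Indicial equation: r(r-1) + (-3/2) r + (3/2) = 0 -> roots r_1 = 3/2, r_2 = 1.
Take r = r_1 = 3/2. Let y(x) = x^r sum_{n>=0} a_n x^n with a_0 = 1.
Substitute y = x^r sum a_n x^n and match x^{r+n}. The recurrence is
  D(n) a_n - 4 a_{n-1} + 1 a_{n-2} = 0,  where D(n) = (r+n)(r+n-1) + (-3/2)(r+n) + (3/2).
  a_n = [4 a_{n-1} - 1 a_{n-2}] / D(n).
Since the indicial polynomial factors as (r - r_1)(r - r_2), D(n) = (r_1 + n - r_1)(r_1 + n - r_2) = n(n + 1/2).
Evaluating step by step (a_0 = 1):
  n = 1: D(1) = 1(1 + 1/2) = 3/2; numerator = 4(1) = 4; a_1 = (4)/(3/2) = 8/3
  n = 2: D(2) = 2(2 + 1/2) = 5; numerator = 4(8/3) - 1(1) = 29/3; a_2 = (29/3)/(5) = 29/15
  n = 3: D(3) = 3(3 + 1/2) = 21/2; numerator = 4(29/15) - 1(8/3) = 76/15; a_3 = (76/15)/(21/2) = 152/315

r = 3/2; a_0 = 1; a_1 = 8/3; a_2 = 29/15; a_3 = 152/315


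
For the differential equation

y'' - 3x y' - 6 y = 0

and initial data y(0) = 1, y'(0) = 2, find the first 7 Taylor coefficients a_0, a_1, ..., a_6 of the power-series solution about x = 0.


Ansatz: y(x) = sum_{n>=0} a_n x^n, so y'(x) = sum_{n>=1} n a_n x^(n-1) and y''(x) = sum_{n>=2} n(n-1) a_n x^(n-2).
Substitute into P(x) y'' + Q(x) y' + R(x) y = 0 with P(x) = 1, Q(x) = -3x, R(x) = -6, and match powers of x.
Initial conditions: a_0 = 1, a_1 = 2.
Setting the coefficient of each power of x to zero and solving order by order (substituting the coefficients already found):
  x^0: 2 a_2 - 6 a_0 = 0  ->  2 a_2 = 6 a_0 = 6  ->  a_2 = 3
  x^1: 6 a_3 - 9 a_1 = 0  ->  6 a_3 = 9 a_1 = 18  ->  a_3 = 3
  x^2: 12 a_4 - 12 a_2 = 0  ->  12 a_4 = 12 a_2 = 36  ->  a_4 = 3
  x^3: 20 a_5 - 15 a_3 = 0  ->  20 a_5 = 15 a_3 = 45  ->  a_5 = 9/4
  x^4: 30 a_6 - 18 a_4 = 0  ->  30 a_6 = 18 a_4 = 54  ->  a_6 = 9/5
Truncated series: y(x) = 1 + 2 x + 3 x^2 + 3 x^3 + 3 x^4 + (9/4) x^5 + (9/5) x^6 + O(x^7).

a_0 = 1; a_1 = 2; a_2 = 3; a_3 = 3; a_4 = 3; a_5 = 9/4; a_6 = 9/5


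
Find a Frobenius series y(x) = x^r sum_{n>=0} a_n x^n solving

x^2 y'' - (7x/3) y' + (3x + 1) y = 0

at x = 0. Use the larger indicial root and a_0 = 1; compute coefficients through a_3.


Write in Frobenius form y'' + (p(x)/x) y' + (q(x)/x^2) y = 0:
  p(x) = -7/3,  q(x) = 3x + 1.
Indicial equation: r(r-1) + (-7/3) r + (1) = 0 -> roots r_1 = 3, r_2 = 1/3.
Take r = r_1 = 3. Let y(x) = x^r sum_{n>=0} a_n x^n with a_0 = 1.
Substitute y = x^r sum a_n x^n and match x^{r+n}. The recurrence is
  D(n) a_n + 3 a_{n-1} = 0,  where D(n) = (r+n)(r+n-1) + (-7/3)(r+n) + (1).
  a_n = -3 / D(n) * a_{n-1}.
Since the indicial polynomial factors as (r - r_1)(r - r_2), D(n) = (r_1 + n - r_1)(r_1 + n - r_2) = n(n + 8/3).
Evaluating step by step (a_0 = 1):
  n = 1: D(1) = 1(1 + 8/3) = 11/3; numerator = -3(1) = -3; a_1 = (-3)/(11/3) = -9/11
  n = 2: D(2) = 2(2 + 8/3) = 28/3; numerator = -3(-9/11) = 27/11; a_2 = (27/11)/(28/3) = 81/308
  n = 3: D(3) = 3(3 + 8/3) = 17; numerator = -3(81/308) = -243/308; a_3 = (-243/308)/(17) = -243/5236

r = 3; a_0 = 1; a_1 = -9/11; a_2 = 81/308; a_3 = -243/5236


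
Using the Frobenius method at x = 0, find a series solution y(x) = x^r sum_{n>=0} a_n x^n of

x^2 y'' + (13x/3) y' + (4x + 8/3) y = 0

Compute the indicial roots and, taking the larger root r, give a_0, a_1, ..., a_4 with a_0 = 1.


Write in Frobenius form y'' + (p(x)/x) y' + (q(x)/x^2) y = 0:
  p(x) = 13/3,  q(x) = 4x + 8/3.
Indicial equation: r(r-1) + (13/3) r + (8/3) = 0 -> roots r_1 = -4/3, r_2 = -2.
Take r = r_1 = -4/3. Let y(x) = x^r sum_{n>=0} a_n x^n with a_0 = 1.
Substitute y = x^r sum a_n x^n and match x^{r+n}. The recurrence is
  D(n) a_n + 4 a_{n-1} = 0,  where D(n) = (r+n)(r+n-1) + (13/3)(r+n) + (8/3).
  a_n = -4 / D(n) * a_{n-1}.
Since the indicial polynomial factors as (r - r_1)(r - r_2), D(n) = (r_1 + n - r_1)(r_1 + n - r_2) = n(n + 2/3).
Evaluating step by step (a_0 = 1):
  n = 1: D(1) = 1(1 + 2/3) = 5/3; numerator = -4(1) = -4; a_1 = (-4)/(5/3) = -12/5
  n = 2: D(2) = 2(2 + 2/3) = 16/3; numerator = -4(-12/5) = 48/5; a_2 = (48/5)/(16/3) = 9/5
  n = 3: D(3) = 3(3 + 2/3) = 11; numerator = -4(9/5) = -36/5; a_3 = (-36/5)/(11) = -36/55
  n = 4: D(4) = 4(4 + 2/3) = 56/3; numerator = -4(-36/55) = 144/55; a_4 = (144/55)/(56/3) = 54/385

r = -4/3; a_0 = 1; a_1 = -12/5; a_2 = 9/5; a_3 = -36/55; a_4 = 54/385
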